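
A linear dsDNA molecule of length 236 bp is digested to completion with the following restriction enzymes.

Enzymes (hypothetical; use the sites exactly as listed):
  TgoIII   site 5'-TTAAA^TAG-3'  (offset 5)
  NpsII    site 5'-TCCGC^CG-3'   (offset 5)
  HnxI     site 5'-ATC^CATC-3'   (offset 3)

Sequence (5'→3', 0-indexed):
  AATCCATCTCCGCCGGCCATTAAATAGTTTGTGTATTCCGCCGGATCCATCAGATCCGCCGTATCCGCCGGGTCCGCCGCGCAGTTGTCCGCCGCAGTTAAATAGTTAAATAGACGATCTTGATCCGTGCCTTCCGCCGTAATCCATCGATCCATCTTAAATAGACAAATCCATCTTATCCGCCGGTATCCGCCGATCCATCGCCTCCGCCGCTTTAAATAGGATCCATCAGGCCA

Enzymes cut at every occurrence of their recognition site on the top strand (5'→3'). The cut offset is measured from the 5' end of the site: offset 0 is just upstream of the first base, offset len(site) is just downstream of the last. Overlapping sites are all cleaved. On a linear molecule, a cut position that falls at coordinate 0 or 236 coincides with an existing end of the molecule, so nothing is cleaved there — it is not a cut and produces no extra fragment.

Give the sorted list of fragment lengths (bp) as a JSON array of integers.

[4,5,6,7,7,8,8,9,9,9,9,9,10,10,10,10,11,12,12,12,15,17,27]

Per-enzyme occurrences:
  TgoIII (TTAAATAG, off=5): starts [19, 97, 105, 156, 214] → cuts [24, 102, 110, 161, 219]
  NpsII (TCCGCCG, off=5): starts [8, 36, 54, 63, 72, 87, 132, 178, 188, 205] → cuts [13, 41, 59, 68, 77, 92, 137, 183, 193, 210]
  HnxI (ATCCATC, off=3): starts [1, 44, 141, 149, 168, 195, 223] → cuts [4, 47, 144, 152, 171, 198, 226]

All cut coordinates (distinct, sorted): [4, 13, 24, 41, 47, 59, 68, 77, 92, 102, 110, 137, 144, 152, 161, 171, 183, 193, 198, 210, 219, 226]

Fragments:
  [0,4): 4 bp
  [4,13): 9 bp
  [13,24): 11 bp
  [24,41): 17 bp
  [41,47): 6 bp
  [47,59): 12 bp
  [59,68): 9 bp
  [68,77): 9 bp
  [77,92): 15 bp
  [92,102): 10 bp
  [102,110): 8 bp
  [110,137): 27 bp
  [137,144): 7 bp
  [144,152): 8 bp
  [152,161): 9 bp
  [161,171): 10 bp
  [171,183): 12 bp
  [183,193): 10 bp
  [193,198): 5 bp
  [198,210): 12 bp
  [210,219): 9 bp
  [219,226): 7 bp
  [226,236): 10 bp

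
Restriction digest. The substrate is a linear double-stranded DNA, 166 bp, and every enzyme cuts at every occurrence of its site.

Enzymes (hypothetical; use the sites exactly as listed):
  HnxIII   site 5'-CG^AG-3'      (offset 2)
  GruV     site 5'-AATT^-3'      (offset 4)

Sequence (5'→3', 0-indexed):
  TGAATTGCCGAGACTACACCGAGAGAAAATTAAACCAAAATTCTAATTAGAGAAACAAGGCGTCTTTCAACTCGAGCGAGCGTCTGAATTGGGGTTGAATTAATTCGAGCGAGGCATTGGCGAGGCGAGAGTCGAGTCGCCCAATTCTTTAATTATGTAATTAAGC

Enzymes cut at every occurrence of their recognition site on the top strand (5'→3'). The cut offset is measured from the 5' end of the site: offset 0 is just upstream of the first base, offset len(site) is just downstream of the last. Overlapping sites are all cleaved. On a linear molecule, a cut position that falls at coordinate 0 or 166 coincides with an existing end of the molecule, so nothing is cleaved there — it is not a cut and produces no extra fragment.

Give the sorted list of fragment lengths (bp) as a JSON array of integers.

Per-enzyme occurrences:
  HnxIII CGAG/2: at [8, 19, 72, 76, 105, 109, 120, 125, 132] ⇒ [10, 21, 74, 78, 107, 111, 122, 127, 134]
  GruV AATT/4: at [2, 27, 38, 44, 86, 97, 101, 142, 150, 158] ⇒ [6, 31, 42, 48, 90, 101, 105, 146, 154, 162]

All cut coordinates (distinct, sorted): [6, 10, 21, 31, 42, 48, 74, 78, 90, 101, 105, 107, 111, 122, 127, 134, 146, 154, 162]

Fragments:
  [0,6): 6 bp
  [6,10): 4 bp
  [10,21): 11 bp
  [21,31): 10 bp
  [31,42): 11 bp
  [42,48): 6 bp
  [48,74): 26 bp
  [74,78): 4 bp
  [78,90): 12 bp
  [90,101): 11 bp
  [101,105): 4 bp
  [105,107): 2 bp
  [107,111): 4 bp
  [111,122): 11 bp
  [122,127): 5 bp
  [127,134): 7 bp
  [134,146): 12 bp
  [146,154): 8 bp
  [154,162): 8 bp
  [162,166): 4 bp

[2,4,4,4,4,4,5,6,6,7,8,8,10,11,11,11,11,12,12,26]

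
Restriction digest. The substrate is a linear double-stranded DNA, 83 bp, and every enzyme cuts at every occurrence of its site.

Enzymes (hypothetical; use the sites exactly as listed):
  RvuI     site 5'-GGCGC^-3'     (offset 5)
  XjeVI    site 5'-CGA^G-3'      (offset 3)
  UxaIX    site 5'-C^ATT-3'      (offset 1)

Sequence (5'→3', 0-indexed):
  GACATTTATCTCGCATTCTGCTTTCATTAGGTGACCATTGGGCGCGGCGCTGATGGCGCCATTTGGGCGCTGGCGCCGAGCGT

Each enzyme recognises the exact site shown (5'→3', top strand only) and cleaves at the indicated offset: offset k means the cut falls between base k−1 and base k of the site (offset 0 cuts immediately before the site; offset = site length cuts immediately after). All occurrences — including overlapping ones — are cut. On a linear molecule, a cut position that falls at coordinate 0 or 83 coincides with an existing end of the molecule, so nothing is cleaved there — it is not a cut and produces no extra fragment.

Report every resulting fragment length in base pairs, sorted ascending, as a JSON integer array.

Site scan:
  RvuI (GGCGC, off=5): starts [40, 45, 54, 65, 71] → cuts [45, 50, 59, 70, 76]
  XjeVI (CGAG, off=3): starts [76] → cuts [79]
  UxaIX (CATT, off=1): starts [2, 13, 24, 35, 59] → cuts [3, 14, 25, 36, 60]

Pooled cuts: [3, 14, 25, 36, 45, 50, 59, 60, 70, 76, 79]

Fragments:
  [0,3): 3 bp
  [3,14): 11 bp
  [14,25): 11 bp
  [25,36): 11 bp
  [36,45): 9 bp
  [45,50): 5 bp
  [50,59): 9 bp
  [59,60): 1 bp
  [60,70): 10 bp
  [70,76): 6 bp
  [76,79): 3 bp
  [79,83): 4 bp

[1,3,3,4,5,6,9,9,10,11,11,11]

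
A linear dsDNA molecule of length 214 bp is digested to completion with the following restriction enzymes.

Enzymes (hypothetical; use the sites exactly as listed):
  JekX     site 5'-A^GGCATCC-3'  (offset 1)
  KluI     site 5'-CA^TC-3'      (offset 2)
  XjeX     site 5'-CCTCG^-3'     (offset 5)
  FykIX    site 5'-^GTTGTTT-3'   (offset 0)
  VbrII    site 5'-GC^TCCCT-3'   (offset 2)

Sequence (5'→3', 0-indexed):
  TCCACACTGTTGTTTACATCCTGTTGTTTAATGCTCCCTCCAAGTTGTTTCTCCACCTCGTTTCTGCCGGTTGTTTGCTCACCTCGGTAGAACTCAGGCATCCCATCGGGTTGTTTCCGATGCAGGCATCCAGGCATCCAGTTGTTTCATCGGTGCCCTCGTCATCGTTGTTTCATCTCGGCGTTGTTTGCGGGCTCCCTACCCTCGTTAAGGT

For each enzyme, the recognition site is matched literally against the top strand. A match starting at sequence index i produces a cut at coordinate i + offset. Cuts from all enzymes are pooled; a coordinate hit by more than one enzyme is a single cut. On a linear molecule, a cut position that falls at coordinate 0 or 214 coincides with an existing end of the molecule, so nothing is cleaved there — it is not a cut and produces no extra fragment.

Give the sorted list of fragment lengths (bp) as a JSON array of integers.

[2,3,4,4,4,4,4,4,4,5,7,7,8,9,9,9,9,10,10,12,12,12,13,15,17,17]

Per-enzyme occurrences:
  JekX (AGGCATCC, off=1): starts [95, 123, 131] → cuts [96, 124, 132]
  KluI (CATC, off=2): starts [16, 98, 103, 126, 134, 147, 162, 173] → cuts [18, 100, 105, 128, 136, 149, 164, 175]
  XjeX (CCTCG, off=5): starts [55, 81, 156, 202] → cuts [60, 86, 161, 207]
  FykIX (GTTGTTT, off=0): starts [8, 22, 43, 69, 109, 140, 166, 182] → cuts [8, 22, 43, 69, 109, 140, 166, 182]
  VbrII (GCTCCCT, off=2): starts [32, 193] → cuts [34, 195]

All cut coordinates (distinct, sorted): [8, 18, 22, 34, 43, 60, 69, 86, 96, 100, 105, 109, 124, 128, 132, 136, 140, 149, 161, 164, 166, 175, 182, 195, 207]

Fragment lengths:
  [0,8): 8 bp
  [8,18): 10 bp
  [18,22): 4 bp
  [22,34): 12 bp
  [34,43): 9 bp
  [43,60): 17 bp
  [60,69): 9 bp
  [69,86): 17 bp
  [86,96): 10 bp
  [96,100): 4 bp
  [100,105): 5 bp
  [105,109): 4 bp
  [109,124): 15 bp
  [124,128): 4 bp
  [128,132): 4 bp
  [132,136): 4 bp
  [136,140): 4 bp
  [140,149): 9 bp
  [149,161): 12 bp
  [161,164): 3 bp
  [164,166): 2 bp
  [166,175): 9 bp
  [175,182): 7 bp
  [182,195): 13 bp
  [195,207): 12 bp
  [207,214): 7 bp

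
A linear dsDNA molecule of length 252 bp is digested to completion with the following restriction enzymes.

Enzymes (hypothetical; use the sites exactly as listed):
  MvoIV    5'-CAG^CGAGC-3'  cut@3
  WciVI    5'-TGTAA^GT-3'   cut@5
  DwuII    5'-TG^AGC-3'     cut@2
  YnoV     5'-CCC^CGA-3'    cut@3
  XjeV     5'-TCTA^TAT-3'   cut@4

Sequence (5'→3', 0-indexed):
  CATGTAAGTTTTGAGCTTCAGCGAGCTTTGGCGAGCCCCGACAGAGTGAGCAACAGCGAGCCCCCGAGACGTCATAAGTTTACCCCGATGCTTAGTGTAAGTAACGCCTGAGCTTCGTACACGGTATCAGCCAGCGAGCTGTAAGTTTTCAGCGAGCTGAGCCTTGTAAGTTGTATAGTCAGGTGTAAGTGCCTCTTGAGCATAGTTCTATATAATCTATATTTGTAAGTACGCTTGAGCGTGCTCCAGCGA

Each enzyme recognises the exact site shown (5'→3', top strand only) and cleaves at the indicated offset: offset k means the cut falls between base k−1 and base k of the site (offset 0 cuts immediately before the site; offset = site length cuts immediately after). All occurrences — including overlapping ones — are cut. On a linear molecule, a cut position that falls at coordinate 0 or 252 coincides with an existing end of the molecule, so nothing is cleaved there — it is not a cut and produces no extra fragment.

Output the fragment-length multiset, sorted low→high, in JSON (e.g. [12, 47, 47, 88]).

[6,7,7,8,8,8,8,9,9,9,10,10,10,10,10,12,15,15,17,19,21,24]

Scan for sites:
  MvoIV (CAGCGAGC, off=3): starts [18, 53, 131, 149] → cuts [21, 56, 134, 152]
  WciVI (TGTAAGT, off=5): starts [2, 95, 139, 164, 183, 223] → cuts [7, 100, 144, 169, 188, 228]
  DwuII (TGAGC, off=2): starts [11, 46, 108, 157, 196, 235] → cuts [13, 48, 110, 159, 198, 237]
  YnoV (CCCCGA, off=3): starts [35, 61, 82] → cuts [38, 64, 85]
  XjeV (TCTATAT, off=4): starts [206, 215] → cuts [210, 219]

Pooled cuts: [7, 13, 21, 38, 48, 56, 64, 85, 100, 110, 134, 144, 152, 159, 169, 188, 198, 210, 219, 228, 237]

Fragment lengths:
  [0,7): 7 bp
  [7,13): 6 bp
  [13,21): 8 bp
  [21,38): 17 bp
  [38,48): 10 bp
  [48,56): 8 bp
  [56,64): 8 bp
  [64,85): 21 bp
  [85,100): 15 bp
  [100,110): 10 bp
  [110,134): 24 bp
  [134,144): 10 bp
  [144,152): 8 bp
  [152,159): 7 bp
  [159,169): 10 bp
  [169,188): 19 bp
  [188,198): 10 bp
  [198,210): 12 bp
  [210,219): 9 bp
  [219,228): 9 bp
  [228,237): 9 bp
  [237,252): 15 bp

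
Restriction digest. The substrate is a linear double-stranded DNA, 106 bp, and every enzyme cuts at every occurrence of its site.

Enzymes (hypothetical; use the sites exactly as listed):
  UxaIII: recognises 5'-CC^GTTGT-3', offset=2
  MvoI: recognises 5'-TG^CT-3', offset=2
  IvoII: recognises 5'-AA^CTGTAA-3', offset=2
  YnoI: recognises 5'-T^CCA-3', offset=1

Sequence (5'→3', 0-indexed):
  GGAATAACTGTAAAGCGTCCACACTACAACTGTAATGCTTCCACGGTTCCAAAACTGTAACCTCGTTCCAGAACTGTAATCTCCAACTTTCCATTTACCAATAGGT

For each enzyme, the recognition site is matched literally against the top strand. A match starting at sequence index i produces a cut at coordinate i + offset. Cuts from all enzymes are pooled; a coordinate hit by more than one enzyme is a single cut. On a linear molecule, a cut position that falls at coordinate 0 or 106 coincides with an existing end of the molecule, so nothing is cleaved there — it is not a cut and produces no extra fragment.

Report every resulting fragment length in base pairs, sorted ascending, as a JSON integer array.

[3,6,6,7,8,8,8,9,11,11,13,16]

Per-enzyme occurrences:
  UxaIII (CCGTTGT, off=2): no sites
  MvoI (TGCT, off=2): starts [35] → cuts [37]
  IvoII (AACTGTAA, off=2): starts [5, 27, 52, 71] → cuts [7, 29, 54, 73]
  YnoI (TCCA, off=1): starts [17, 39, 47, 66, 81, 89] → cuts [18, 40, 48, 67, 82, 90]

Pooled cuts: [7, 18, 29, 37, 40, 48, 54, 67, 73, 82, 90]

Fragments:
  [0,7): 7 bp
  [7,18): 11 bp
  [18,29): 11 bp
  [29,37): 8 bp
  [37,40): 3 bp
  [40,48): 8 bp
  [48,54): 6 bp
  [54,67): 13 bp
  [67,73): 6 bp
  [73,82): 9 bp
  [82,90): 8 bp
  [90,106): 16 bp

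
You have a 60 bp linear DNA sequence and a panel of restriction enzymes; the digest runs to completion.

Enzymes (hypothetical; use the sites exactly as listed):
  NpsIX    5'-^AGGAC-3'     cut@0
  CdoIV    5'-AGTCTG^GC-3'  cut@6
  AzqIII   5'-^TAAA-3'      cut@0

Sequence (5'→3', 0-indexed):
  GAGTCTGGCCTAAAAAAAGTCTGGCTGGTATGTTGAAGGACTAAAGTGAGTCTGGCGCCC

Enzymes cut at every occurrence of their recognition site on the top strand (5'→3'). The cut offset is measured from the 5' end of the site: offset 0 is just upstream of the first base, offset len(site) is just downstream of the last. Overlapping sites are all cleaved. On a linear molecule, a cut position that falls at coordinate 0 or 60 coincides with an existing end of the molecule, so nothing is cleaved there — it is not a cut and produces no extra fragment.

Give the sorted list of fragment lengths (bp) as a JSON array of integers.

[3,5,6,7,13,13,13]

Scan for sites:
  NpsIX (AGGAC, off=0): starts [36] → cuts [36]
  CdoIV (AGTCTGGC, off=6): starts [1, 17, 48] → cuts [7, 23, 54]
  AzqIII (TAAA, off=0): starts [10, 41] → cuts [10, 41]

All cut coordinates (distinct, sorted): [7, 10, 23, 36, 41, 54]

Fragments:
  [0,7): 7 bp
  [7,10): 3 bp
  [10,23): 13 bp
  [23,36): 13 bp
  [36,41): 5 bp
  [41,54): 13 bp
  [54,60): 6 bp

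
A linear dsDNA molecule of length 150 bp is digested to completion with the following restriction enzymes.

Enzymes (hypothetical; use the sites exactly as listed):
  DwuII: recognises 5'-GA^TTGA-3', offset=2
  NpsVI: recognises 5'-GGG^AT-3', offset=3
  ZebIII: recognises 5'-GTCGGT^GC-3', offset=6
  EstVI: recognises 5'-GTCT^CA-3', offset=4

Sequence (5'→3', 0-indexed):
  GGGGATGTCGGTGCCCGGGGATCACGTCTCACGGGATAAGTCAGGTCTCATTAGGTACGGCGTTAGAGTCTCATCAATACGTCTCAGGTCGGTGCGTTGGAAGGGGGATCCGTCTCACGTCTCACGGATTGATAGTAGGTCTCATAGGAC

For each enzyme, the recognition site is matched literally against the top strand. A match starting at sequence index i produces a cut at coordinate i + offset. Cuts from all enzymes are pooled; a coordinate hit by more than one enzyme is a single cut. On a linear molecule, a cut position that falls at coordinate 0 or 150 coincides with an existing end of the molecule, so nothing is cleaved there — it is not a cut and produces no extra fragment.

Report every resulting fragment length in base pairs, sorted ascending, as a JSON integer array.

[4,6,6,7,8,8,8,8,9,9,13,13,14,14,23]

Per-enzyme occurrences:
  DwuII GATTGA/2: at [126] ⇒ [128]
  NpsVI GGGAT/3: at [1, 17, 32, 104] ⇒ [4, 20, 35, 107]
  ZebIII GTCGGTGC/6: at [6, 87] ⇒ [12, 93]
  EstVI GTCTCA/4: at [25, 44, 67, 80, 111, 118, 138] ⇒ [29, 48, 71, 84, 115, 122, 142]

All cut coordinates (distinct, sorted): [4, 12, 20, 29, 35, 48, 71, 84, 93, 107, 115, 122, 128, 142]

Fragments:
  [0,4): 4 bp
  [4,12): 8 bp
  [12,20): 8 bp
  [20,29): 9 bp
  [29,35): 6 bp
  [35,48): 13 bp
  [48,71): 23 bp
  [71,84): 13 bp
  [84,93): 9 bp
  [93,107): 14 bp
  [107,115): 8 bp
  [115,122): 7 bp
  [122,128): 6 bp
  [128,142): 14 bp
  [142,150): 8 bp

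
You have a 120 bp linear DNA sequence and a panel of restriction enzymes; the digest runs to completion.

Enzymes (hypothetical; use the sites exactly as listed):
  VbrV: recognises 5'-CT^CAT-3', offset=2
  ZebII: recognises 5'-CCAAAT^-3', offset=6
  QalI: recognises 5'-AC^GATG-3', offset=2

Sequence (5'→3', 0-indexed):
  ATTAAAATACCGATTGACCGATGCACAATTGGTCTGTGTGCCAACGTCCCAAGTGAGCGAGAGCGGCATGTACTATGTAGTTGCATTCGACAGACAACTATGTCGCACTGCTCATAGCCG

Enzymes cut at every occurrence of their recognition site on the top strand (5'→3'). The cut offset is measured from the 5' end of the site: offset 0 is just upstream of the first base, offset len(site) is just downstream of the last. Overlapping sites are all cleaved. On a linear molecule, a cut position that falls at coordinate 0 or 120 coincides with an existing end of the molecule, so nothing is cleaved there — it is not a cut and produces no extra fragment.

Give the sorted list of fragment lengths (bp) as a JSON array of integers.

Per-enzyme occurrences:
  VbrV (CTCAT, off=2): starts [110] → cuts [112]
  ZebII (CCAAAT, off=6): no sites
  QalI (ACGATG, off=2): no sites

All cut coordinates (distinct, sorted): [112]

Fragments:
  [0,112): 112 bp
  [112,120): 8 bp

[8,112]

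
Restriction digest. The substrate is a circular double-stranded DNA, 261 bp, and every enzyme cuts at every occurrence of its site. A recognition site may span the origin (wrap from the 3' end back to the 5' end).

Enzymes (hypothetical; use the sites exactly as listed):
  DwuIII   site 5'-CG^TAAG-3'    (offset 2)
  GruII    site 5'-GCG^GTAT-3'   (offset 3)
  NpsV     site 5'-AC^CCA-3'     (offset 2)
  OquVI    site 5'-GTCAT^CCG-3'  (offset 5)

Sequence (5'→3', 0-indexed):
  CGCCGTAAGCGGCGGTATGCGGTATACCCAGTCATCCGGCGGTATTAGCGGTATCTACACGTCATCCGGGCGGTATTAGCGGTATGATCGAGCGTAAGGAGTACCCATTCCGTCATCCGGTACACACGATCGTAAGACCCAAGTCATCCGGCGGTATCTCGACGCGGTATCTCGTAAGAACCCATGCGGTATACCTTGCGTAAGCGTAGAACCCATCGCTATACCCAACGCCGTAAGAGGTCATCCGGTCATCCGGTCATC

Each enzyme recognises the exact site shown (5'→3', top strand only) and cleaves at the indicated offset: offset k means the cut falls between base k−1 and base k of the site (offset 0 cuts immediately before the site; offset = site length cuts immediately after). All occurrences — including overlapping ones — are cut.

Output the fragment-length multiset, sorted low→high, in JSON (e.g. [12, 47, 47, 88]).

Scan for sites:
  DwuIII CGTAAG/2: at [3, 92, 130, 172, 198, 231] ⇒ [5, 94, 132, 174, 200, 233]
  GruII GCGGTAT/3: at [11, 18, 38, 47, 69, 78, 150, 163, 185] ⇒ [14, 21, 41, 50, 72, 81, 153, 166, 188]
  NpsV ACCCA/2: at [25, 102, 136, 179, 210, 222] ⇒ [27, 104, 138, 181, 212, 224]
  OquVI GTCATCCG/5: at [30, 60, 111, 142, 239, 247, 255] ⇒ [35, 65, 116, 147, 244, 252, 260]

Pooled cuts: [5, 14, 21, 27, 35, 41, 50, 65, 72, 81, 94, 104, 116, 132, 138, 147, 153, 166, 174, 181, 188, 200, 212, 224, 233, 244, 252, 260]

Fragment lengths:
  5→14: 9 bp
  14→21: 7 bp
  21→27: 6 bp
  27→35: 8 bp
  35→41: 6 bp
  41→50: 9 bp
  50→65: 15 bp
  65→72: 7 bp
  72→81: 9 bp
  81→94: 13 bp
  94→104: 10 bp
  104→116: 12 bp
  116→132: 16 bp
  132→138: 6 bp
  138→147: 9 bp
  147→153: 6 bp
  153→166: 13 bp
  166→174: 8 bp
  174→181: 7 bp
  181→188: 7 bp
  188→200: 12 bp
  200→212: 12 bp
  212→224: 12 bp
  224→233: 9 bp
  233→244: 11 bp
  244→252: 8 bp
  252→260: 8 bp
  260→5 (wrap): 261-260+5 = 6 bp

[6,6,6,6,6,7,7,7,7,8,8,8,8,9,9,9,9,9,10,11,12,12,12,12,13,13,15,16]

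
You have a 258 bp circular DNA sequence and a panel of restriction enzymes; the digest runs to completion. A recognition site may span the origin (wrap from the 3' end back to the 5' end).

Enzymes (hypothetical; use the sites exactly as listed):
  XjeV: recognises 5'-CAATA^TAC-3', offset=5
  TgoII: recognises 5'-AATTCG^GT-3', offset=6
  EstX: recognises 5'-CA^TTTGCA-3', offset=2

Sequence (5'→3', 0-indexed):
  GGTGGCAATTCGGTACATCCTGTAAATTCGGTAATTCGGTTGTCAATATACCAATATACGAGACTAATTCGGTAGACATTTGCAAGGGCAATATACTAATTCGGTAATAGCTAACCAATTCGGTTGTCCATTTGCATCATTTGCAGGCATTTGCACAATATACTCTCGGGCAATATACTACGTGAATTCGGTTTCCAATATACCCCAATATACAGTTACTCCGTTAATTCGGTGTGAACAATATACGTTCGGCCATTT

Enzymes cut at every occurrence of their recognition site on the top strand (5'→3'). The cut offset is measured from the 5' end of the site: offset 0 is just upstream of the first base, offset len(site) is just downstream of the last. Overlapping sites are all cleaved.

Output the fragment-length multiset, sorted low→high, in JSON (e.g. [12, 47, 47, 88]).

Scan for sites:
  XjeV CAATATAC/5: at [43, 51, 88, 155, 170, 195, 205, 238] ⇒ [48, 56, 93, 160, 175, 200, 210, 243]
  TgoII AATTCGGT/6: at [6, 24, 32, 65, 97, 116, 184, 225] ⇒ [12, 30, 38, 71, 103, 122, 190, 231]
  EstX CATTTGCA/2: at [76, 128, 137, 147] ⇒ [78, 130, 139, 149]

Pooled cuts: [12, 30, 38, 48, 56, 71, 78, 93, 103, 122, 130, 139, 149, 160, 175, 190, 200, 210, 231, 243]

Fragments:
  12→30: 18 bp
  30→38: 8 bp
  38→48: 10 bp
  48→56: 8 bp
  56→71: 15 bp
  71→78: 7 bp
  78→93: 15 bp
  93→103: 10 bp
  103→122: 19 bp
  122→130: 8 bp
  130→139: 9 bp
  139→149: 10 bp
  149→160: 11 bp
  160→175: 15 bp
  175→190: 15 bp
  190→200: 10 bp
  200→210: 10 bp
  210→231: 21 bp
  231→243: 12 bp
  243→12 (wrap): 258-243+12 = 27 bp

[7,8,8,8,9,10,10,10,10,10,11,12,15,15,15,15,18,19,21,27]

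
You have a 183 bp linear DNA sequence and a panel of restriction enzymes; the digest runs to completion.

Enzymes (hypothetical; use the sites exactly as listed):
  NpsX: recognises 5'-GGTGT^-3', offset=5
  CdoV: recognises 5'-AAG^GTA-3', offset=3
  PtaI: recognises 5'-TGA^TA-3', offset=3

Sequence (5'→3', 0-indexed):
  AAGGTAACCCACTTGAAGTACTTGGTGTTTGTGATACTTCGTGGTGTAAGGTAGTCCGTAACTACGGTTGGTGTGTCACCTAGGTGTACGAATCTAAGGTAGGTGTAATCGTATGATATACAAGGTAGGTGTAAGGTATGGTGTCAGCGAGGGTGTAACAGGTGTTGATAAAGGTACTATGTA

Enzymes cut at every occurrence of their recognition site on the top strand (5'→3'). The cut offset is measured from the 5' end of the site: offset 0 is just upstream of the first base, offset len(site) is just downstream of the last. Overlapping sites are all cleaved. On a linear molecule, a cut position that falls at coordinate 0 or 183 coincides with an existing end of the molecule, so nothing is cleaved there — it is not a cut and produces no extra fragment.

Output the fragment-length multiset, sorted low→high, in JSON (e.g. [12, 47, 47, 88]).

Per-enzyme occurrences:
  NpsX GGTGT/5: at [23, 42, 69, 82, 101, 127, 139, 151, 160] ⇒ [28, 47, 74, 87, 106, 132, 144, 156, 165]
  CdoV AAGGTA/3: at [0, 47, 95, 121, 132, 170] ⇒ [3, 50, 98, 124, 135, 173]
  PtaI TGATA/3: at [31, 113, 165] ⇒ [34, 116, 168]

All cut coordinates (distinct, sorted): [3, 28, 34, 47, 50, 74, 87, 98, 106, 116, 124, 132, 135, 144, 156, 165, 168, 173]

Fragments:
  [0,3): 3 bp
  [3,28): 25 bp
  [28,34): 6 bp
  [34,47): 13 bp
  [47,50): 3 bp
  [50,74): 24 bp
  [74,87): 13 bp
  [87,98): 11 bp
  [98,106): 8 bp
  [106,116): 10 bp
  [116,124): 8 bp
  [124,132): 8 bp
  [132,135): 3 bp
  [135,144): 9 bp
  [144,156): 12 bp
  [156,165): 9 bp
  [165,168): 3 bp
  [168,173): 5 bp
  [173,183): 10 bp

[3,3,3,3,5,6,8,8,8,9,9,10,10,11,12,13,13,24,25]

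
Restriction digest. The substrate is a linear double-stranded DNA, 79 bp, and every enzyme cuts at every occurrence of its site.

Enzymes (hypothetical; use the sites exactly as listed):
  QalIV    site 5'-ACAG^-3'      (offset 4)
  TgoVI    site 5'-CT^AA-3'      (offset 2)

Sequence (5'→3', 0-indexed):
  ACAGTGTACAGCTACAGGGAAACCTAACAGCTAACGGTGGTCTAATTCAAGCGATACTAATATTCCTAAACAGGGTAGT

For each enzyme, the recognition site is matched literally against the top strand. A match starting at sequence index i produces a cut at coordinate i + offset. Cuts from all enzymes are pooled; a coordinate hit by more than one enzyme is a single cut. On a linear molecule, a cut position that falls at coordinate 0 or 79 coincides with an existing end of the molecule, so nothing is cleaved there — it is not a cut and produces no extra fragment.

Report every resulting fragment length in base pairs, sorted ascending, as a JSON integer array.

[2,4,5,6,6,6,7,8,9,11,15]

Per-enzyme occurrences:
  QalIV ACAG/4: at [0, 7, 13, 26, 69] ⇒ [4, 11, 17, 30, 73]
  TgoVI CTAA/2: at [23, 30, 41, 56, 65] ⇒ [25, 32, 43, 58, 67]

Pooled cuts: [4, 11, 17, 25, 30, 32, 43, 58, 67, 73]

Fragment lengths:
  [0,4): 4 bp
  [4,11): 7 bp
  [11,17): 6 bp
  [17,25): 8 bp
  [25,30): 5 bp
  [30,32): 2 bp
  [32,43): 11 bp
  [43,58): 15 bp
  [58,67): 9 bp
  [67,73): 6 bp
  [73,79): 6 bp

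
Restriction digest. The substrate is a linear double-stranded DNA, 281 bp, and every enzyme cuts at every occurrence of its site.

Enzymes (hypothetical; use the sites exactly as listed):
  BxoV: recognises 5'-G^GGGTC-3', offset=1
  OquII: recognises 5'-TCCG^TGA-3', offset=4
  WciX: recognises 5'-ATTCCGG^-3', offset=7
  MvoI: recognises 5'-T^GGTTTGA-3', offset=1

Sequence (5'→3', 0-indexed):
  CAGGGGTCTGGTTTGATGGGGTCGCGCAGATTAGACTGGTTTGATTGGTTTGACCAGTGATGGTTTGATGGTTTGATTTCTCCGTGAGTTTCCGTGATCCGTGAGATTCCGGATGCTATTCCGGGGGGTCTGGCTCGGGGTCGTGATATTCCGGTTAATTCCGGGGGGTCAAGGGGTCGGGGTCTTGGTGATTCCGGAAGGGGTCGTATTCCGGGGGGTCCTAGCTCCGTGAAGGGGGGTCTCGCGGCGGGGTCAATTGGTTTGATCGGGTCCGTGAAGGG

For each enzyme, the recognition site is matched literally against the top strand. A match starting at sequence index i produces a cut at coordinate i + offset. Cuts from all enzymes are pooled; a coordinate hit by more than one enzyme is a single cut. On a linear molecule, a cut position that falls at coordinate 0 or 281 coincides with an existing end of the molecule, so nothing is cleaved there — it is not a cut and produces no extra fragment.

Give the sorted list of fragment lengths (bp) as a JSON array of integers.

Site scan:
  BxoV (GGGGTC, off=1): starts [2, 17, 124, 136, 164, 172, 178, 199, 214, 235, 248] → cuts [3, 18, 125, 137, 165, 173, 179, 200, 215, 236, 249]
  OquII (TCCGTGA, off=4): starts [80, 90, 97, 225, 270] → cuts [84, 94, 101, 229, 274]
  WciX (ATTCCGG, off=7): starts [105, 117, 147, 157, 190, 207] → cuts [112, 124, 154, 164, 197, 214]
  MvoI (TGGTTTGA, off=1): starts [8, 36, 45, 60, 68, 257] → cuts [9, 37, 46, 61, 69, 258]

Pooled cuts: [3, 9, 18, 37, 46, 61, 69, 84, 94, 101, 112, 124, 125, 137, 154, 164, 165, 173, 179, 197, 200, 214, 215, 229, 236, 249, 258, 274]

Fragments:
  [0,3): 3 bp
  [3,9): 6 bp
  [9,18): 9 bp
  [18,37): 19 bp
  [37,46): 9 bp
  [46,61): 15 bp
  [61,69): 8 bp
  [69,84): 15 bp
  [84,94): 10 bp
  [94,101): 7 bp
  [101,112): 11 bp
  [112,124): 12 bp
  [124,125): 1 bp
  [125,137): 12 bp
  [137,154): 17 bp
  [154,164): 10 bp
  [164,165): 1 bp
  [165,173): 8 bp
  [173,179): 6 bp
  [179,197): 18 bp
  [197,200): 3 bp
  [200,214): 14 bp
  [214,215): 1 bp
  [215,229): 14 bp
  [229,236): 7 bp
  [236,249): 13 bp
  [249,258): 9 bp
  [258,274): 16 bp
  [274,281): 7 bp

[1,1,1,3,3,6,6,7,7,7,8,8,9,9,9,10,10,11,12,12,13,14,14,15,15,16,17,18,19]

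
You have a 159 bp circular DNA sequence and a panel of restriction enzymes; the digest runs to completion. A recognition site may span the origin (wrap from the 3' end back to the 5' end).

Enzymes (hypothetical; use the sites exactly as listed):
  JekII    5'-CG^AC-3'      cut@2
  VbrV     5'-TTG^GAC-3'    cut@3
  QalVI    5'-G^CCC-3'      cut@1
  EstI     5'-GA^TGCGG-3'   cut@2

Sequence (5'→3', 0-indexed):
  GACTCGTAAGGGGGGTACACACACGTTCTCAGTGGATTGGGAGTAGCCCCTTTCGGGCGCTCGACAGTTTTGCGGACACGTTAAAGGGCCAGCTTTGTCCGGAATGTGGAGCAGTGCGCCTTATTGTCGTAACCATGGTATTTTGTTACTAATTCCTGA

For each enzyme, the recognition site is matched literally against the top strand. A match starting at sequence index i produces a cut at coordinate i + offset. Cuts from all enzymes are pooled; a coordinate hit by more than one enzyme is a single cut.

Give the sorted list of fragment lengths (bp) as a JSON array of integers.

[17,142]

Site scan:
  JekII (CGAC, off=2): starts [61] → cuts [63]
  VbrV (TTGGAC, off=3): no sites
  QalVI (GCCC, off=1): starts [45] → cuts [46]
  EstI (GATGCGG, off=2): no sites

All cut coordinates (distinct, sorted): [46, 63]

Fragment lengths:
  46→63: 17 bp
  63→46 (wrap): 159-63+46 = 142 bp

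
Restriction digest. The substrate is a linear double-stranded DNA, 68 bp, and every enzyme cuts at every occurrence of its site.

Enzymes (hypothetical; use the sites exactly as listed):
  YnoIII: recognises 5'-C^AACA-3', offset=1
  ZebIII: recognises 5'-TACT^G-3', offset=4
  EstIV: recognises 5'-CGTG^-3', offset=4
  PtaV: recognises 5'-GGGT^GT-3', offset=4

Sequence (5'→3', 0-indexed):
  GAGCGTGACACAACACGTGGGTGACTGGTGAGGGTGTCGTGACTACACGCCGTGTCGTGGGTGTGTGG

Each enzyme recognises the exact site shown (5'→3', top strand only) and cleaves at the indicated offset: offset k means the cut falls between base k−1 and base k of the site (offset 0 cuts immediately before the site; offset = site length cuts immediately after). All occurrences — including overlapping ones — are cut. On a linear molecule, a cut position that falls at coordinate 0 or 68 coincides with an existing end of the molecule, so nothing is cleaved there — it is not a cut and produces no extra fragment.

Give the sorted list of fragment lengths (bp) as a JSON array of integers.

[3,4,5,6,6,7,8,13,16]

Site scan:
  YnoIII (CAACA, off=1): starts [10] → cuts [11]
  ZebIII (TACTG, off=4): no sites
  EstIV (CGTG, off=4): starts [3, 15, 37, 50, 55] → cuts [7, 19, 41, 54, 59]
  PtaV (GGGTGT, off=4): starts [31, 58] → cuts [35, 62]

All cut coordinates (distinct, sorted): [7, 11, 19, 35, 41, 54, 59, 62]

Fragment lengths:
  [0,7): 7 bp
  [7,11): 4 bp
  [11,19): 8 bp
  [19,35): 16 bp
  [35,41): 6 bp
  [41,54): 13 bp
  [54,59): 5 bp
  [59,62): 3 bp
  [62,68): 6 bp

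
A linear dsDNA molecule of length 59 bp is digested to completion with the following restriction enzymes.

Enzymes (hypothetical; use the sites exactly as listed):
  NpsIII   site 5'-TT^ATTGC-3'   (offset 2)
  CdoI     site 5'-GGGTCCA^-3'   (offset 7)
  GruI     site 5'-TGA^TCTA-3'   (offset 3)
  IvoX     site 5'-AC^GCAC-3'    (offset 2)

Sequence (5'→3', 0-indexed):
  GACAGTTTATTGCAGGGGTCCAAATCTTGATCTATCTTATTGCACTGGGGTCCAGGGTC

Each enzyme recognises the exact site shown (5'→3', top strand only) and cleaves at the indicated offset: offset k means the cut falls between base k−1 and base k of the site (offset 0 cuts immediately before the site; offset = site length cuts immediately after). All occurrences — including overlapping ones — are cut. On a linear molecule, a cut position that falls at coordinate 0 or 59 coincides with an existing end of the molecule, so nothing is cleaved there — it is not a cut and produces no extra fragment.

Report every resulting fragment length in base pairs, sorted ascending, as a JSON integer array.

[5,8,8,8,14,16]

Scan for sites:
  NpsIII TTATTGC/2: at [6, 36] ⇒ [8, 38]
  CdoI GGGTCCA/7: at [15, 47] ⇒ [22, 54]
  GruI TGATCTA/3: at [27] ⇒ [30]
  IvoX (ACGCAC, off=2): no sites

All cut coordinates (distinct, sorted): [8, 22, 30, 38, 54]

Fragment lengths:
  [0,8): 8 bp
  [8,22): 14 bp
  [22,30): 8 bp
  [30,38): 8 bp
  [38,54): 16 bp
  [54,59): 5 bp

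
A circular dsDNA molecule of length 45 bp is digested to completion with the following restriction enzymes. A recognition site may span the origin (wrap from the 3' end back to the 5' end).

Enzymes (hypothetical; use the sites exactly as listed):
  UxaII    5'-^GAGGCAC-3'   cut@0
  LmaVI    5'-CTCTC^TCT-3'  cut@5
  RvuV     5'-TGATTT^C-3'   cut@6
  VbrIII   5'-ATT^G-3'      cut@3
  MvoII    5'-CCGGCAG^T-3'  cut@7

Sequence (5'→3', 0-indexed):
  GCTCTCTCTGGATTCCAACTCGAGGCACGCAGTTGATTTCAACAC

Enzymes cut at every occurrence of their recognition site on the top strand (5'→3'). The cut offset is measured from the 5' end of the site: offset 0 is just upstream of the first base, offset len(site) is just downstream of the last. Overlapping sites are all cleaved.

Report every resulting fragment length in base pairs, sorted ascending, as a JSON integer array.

[12,15,18]

Site scan:
  UxaII (GAGGCAC, off=0): starts [21] → cuts [21]
  LmaVI (CTCTCTCT, off=5): starts [1] → cuts [6]
  RvuV (TGATTTC, off=6): starts [33] → cuts [39]
  VbrIII (ATTG, off=3): no sites
  MvoII (CCGGCAGT, off=7): no sites

All cut coordinates (distinct, sorted): [6, 21, 39]

Fragment lengths:
  6→21: 15 bp
  21→39: 18 bp
  39→6 (wrap): 45-39+6 = 12 bp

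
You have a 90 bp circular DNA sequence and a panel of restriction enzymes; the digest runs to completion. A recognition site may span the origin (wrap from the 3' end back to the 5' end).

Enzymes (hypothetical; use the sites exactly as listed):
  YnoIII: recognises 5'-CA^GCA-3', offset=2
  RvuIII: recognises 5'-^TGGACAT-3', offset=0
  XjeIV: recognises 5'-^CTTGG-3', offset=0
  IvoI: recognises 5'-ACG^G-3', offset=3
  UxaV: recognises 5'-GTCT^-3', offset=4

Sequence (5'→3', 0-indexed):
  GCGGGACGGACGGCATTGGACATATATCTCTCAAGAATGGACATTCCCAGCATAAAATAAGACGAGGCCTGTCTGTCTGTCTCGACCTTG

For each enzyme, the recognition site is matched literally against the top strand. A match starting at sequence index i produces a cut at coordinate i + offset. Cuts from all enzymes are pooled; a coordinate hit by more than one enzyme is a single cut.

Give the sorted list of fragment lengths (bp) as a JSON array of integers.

Per-enzyme occurrences:
  YnoIII (CAGCA, off=2): starts [47] → cuts [49]
  RvuIII (TGGACAT, off=0): starts [16, 37] → cuts [16, 37]
  XjeIV (CTTGG, off=0): starts [86] → cuts [86]
  IvoI (ACGG, off=3): starts [5, 9] → cuts [8, 12]
  UxaV (GTCT, off=4): starts [70, 74, 78] → cuts [74, 78, 82]

Pooled cuts: [8, 12, 16, 37, 49, 74, 78, 82, 86]

Fragments:
  8→12: 4 bp
  12→16: 4 bp
  16→37: 21 bp
  37→49: 12 bp
  49→74: 25 bp
  74→78: 4 bp
  78→82: 4 bp
  82→86: 4 bp
  86→8 (wrap): 90-86+8 = 12 bp

[4,4,4,4,4,12,12,21,25]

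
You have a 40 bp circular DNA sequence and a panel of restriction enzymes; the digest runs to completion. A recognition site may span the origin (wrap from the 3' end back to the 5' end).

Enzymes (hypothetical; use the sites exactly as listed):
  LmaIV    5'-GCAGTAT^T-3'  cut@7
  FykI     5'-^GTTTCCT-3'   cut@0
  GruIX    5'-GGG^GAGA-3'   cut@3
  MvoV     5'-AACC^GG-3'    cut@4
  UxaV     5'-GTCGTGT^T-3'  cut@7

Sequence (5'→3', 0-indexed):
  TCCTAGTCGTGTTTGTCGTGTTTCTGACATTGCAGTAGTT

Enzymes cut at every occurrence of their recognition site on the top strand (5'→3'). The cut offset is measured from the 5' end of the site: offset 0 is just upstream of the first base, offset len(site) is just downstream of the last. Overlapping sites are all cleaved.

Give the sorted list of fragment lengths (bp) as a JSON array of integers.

[9,15,16]

Per-enzyme occurrences:
  LmaIV (GCAGTATT, off=7): no sites
  FykI GTTTCCT/0: at [37] ⇒ [37]
  GruIX (GGGGAGA, off=3): no sites
  MvoV (AACCGG, off=4): no sites
  UxaV GTCGTGTT/7: at [5, 14] ⇒ [12, 21]

All cut coordinates (distinct, sorted): [12, 21, 37]

Fragments:
  12→21: 9 bp
  21→37: 16 bp
  37→12 (wrap): 40-37+12 = 15 bp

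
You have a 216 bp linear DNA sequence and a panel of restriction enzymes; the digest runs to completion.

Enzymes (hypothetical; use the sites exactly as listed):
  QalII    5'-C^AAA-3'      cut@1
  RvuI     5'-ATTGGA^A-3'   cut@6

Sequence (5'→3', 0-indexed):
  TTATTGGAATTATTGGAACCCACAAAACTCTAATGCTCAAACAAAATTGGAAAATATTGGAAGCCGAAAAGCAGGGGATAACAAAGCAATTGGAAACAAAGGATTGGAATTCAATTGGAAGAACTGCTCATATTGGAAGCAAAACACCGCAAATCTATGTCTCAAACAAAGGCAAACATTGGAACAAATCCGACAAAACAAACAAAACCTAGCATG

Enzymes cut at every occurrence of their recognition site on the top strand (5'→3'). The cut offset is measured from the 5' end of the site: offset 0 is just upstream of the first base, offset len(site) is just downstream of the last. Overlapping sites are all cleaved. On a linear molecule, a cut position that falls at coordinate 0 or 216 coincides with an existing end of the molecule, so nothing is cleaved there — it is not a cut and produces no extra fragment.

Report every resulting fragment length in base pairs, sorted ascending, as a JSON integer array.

Per-enzyme occurrences:
  QalII CAAA/1: at [22, 37, 41, 81, 96, 139, 149, 162, 166, 172, 184, 193, 198, 202] ⇒ [23, 38, 42, 82, 97, 140, 150, 163, 167, 173, 185, 194, 199, 203]
  RvuI ATTGGAA/6: at [2, 11, 45, 55, 88, 102, 113, 131, 177] ⇒ [8, 17, 51, 61, 94, 108, 119, 137, 183]

All cut coordinates (distinct, sorted): [8, 17, 23, 38, 42, 51, 61, 82, 94, 97, 108, 119, 137, 140, 150, 163, 167, 173, 183, 185, 194, 199, 203]

Fragment lengths:
  [0,8): 8 bp
  [8,17): 9 bp
  [17,23): 6 bp
  [23,38): 15 bp
  [38,42): 4 bp
  [42,51): 9 bp
  [51,61): 10 bp
  [61,82): 21 bp
  [82,94): 12 bp
  [94,97): 3 bp
  [97,108): 11 bp
  [108,119): 11 bp
  [119,137): 18 bp
  [137,140): 3 bp
  [140,150): 10 bp
  [150,163): 13 bp
  [163,167): 4 bp
  [167,173): 6 bp
  [173,183): 10 bp
  [183,185): 2 bp
  [185,194): 9 bp
  [194,199): 5 bp
  [199,203): 4 bp
  [203,216): 13 bp

[2,3,3,4,4,4,5,6,6,8,9,9,9,10,10,10,11,11,12,13,13,15,18,21]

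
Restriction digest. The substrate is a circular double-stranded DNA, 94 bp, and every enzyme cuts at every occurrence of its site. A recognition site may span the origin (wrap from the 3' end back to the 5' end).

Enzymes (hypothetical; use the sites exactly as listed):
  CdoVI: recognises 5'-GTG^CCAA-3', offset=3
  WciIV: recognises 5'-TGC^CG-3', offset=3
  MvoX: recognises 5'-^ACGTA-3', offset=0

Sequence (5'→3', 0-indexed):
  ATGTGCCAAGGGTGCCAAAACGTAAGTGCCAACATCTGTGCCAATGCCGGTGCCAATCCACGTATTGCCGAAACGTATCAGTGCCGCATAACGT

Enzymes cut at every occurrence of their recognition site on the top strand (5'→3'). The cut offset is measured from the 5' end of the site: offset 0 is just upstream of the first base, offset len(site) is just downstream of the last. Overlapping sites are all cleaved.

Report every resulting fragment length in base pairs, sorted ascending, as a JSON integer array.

[4,5,5,6,7,7,9,9,9,9,12,12]

Scan for sites:
  CdoVI (GTGCCAA, off=3): starts [2, 11, 25, 37, 49] → cuts [5, 14, 28, 40, 52]
  WciIV (TGCCG, off=3): starts [44, 65, 81] → cuts [47, 68, 84]
  MvoX (ACGTA, off=0): starts [19, 59, 72, 90] → cuts [19, 59, 72, 90]

Pooled cuts: [5, 14, 19, 28, 40, 47, 52, 59, 68, 72, 84, 90]

Fragments:
  5→14: 9 bp
  14→19: 5 bp
  19→28: 9 bp
  28→40: 12 bp
  40→47: 7 bp
  47→52: 5 bp
  52→59: 7 bp
  59→68: 9 bp
  68→72: 4 bp
  72→84: 12 bp
  84→90: 6 bp
  90→5 (wrap): 94-90+5 = 9 bp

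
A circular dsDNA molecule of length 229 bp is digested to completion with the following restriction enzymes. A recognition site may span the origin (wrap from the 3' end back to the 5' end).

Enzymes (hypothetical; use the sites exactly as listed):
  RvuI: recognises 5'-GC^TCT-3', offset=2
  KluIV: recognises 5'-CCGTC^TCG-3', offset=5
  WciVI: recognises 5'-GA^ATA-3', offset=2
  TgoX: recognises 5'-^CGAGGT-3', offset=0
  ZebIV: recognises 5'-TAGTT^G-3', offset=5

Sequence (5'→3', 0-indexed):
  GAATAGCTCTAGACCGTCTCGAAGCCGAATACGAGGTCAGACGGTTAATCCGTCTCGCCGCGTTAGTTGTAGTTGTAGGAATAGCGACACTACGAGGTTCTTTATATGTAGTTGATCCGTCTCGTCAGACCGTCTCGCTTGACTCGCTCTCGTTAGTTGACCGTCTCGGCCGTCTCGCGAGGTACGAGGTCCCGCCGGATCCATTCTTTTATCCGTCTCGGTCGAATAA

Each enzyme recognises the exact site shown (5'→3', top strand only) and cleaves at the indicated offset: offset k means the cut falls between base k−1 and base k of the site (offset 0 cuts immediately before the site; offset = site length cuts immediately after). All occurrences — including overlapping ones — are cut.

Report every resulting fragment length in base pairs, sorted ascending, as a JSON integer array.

[3,3,5,6,6,6,7,7,8,8,9,10,11,11,12,13,13,14,21,23,33]

Scan for sites:
  RvuI GCTCT/2: at [5, 145] ⇒ [7, 147]
  KluIV CCGTCTCG/5: at [13, 49, 116, 129, 160, 169, 212] ⇒ [18, 54, 121, 134, 165, 174, 217]
  WciVI GAATA/2: at [0, 26, 78, 223] ⇒ [2, 28, 80, 225]
  TgoX CGAGGT/0: at [31, 92, 177, 184] ⇒ [31, 92, 177, 184]
  ZebIV TAGTTG/5: at [63, 69, 108, 153] ⇒ [68, 74, 113, 158]

All cut coordinates (distinct, sorted): [2, 7, 18, 28, 31, 54, 68, 74, 80, 92, 113, 121, 134, 147, 158, 165, 174, 177, 184, 217, 225]

Fragments:
  2→7: 5 bp
  7→18: 11 bp
  18→28: 10 bp
  28→31: 3 bp
  31→54: 23 bp
  54→68: 14 bp
  68→74: 6 bp
  74→80: 6 bp
  80→92: 12 bp
  92→113: 21 bp
  113→121: 8 bp
  121→134: 13 bp
  134→147: 13 bp
  147→158: 11 bp
  158→165: 7 bp
  165→174: 9 bp
  174→177: 3 bp
  177→184: 7 bp
  184→217: 33 bp
  217→225: 8 bp
  225→2 (wrap): 229-225+2 = 6 bp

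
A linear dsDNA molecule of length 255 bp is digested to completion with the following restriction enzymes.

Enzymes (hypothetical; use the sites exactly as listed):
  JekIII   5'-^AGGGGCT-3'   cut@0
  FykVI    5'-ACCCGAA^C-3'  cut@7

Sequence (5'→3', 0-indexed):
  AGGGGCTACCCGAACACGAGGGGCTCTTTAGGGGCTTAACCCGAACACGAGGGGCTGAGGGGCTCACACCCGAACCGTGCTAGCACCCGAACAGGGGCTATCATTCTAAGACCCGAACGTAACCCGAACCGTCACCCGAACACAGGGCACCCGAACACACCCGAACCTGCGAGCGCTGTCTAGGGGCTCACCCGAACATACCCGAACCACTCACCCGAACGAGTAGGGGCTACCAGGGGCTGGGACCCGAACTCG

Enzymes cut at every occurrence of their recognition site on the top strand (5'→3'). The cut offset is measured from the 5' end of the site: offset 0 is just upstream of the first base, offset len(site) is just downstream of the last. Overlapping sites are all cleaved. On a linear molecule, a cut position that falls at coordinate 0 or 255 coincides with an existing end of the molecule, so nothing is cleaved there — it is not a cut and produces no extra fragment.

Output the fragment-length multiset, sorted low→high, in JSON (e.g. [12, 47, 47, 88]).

[1,4,4,4,5,8,10,10,10,11,11,12,13,14,15,15,16,16,17,17,17,25]

Per-enzyme occurrences:
  JekIII AGGGGCT/0: at [0, 18, 29, 49, 57, 92, 181, 224, 234] ⇒ [18, 29, 49, 57, 92, 181, 224, 234] (position 0 is a terminus of the linear molecule — no cut)
  FykVI ACCCGAAC/7: at [7, 38, 67, 84, 110, 121, 133, 148, 158, 189, 199, 212, 244] ⇒ [14, 45, 74, 91, 117, 128, 140, 155, 165, 196, 206, 219, 251]

All cut coordinates (distinct, sorted): [14, 18, 29, 45, 49, 57, 74, 91, 92, 117, 128, 140, 155, 165, 181, 196, 206, 219, 224, 234, 251]

Fragments:
  [0,14): 14 bp
  [14,18): 4 bp
  [18,29): 11 bp
  [29,45): 16 bp
  [45,49): 4 bp
  [49,57): 8 bp
  [57,74): 17 bp
  [74,91): 17 bp
  [91,92): 1 bp
  [92,117): 25 bp
  [117,128): 11 bp
  [128,140): 12 bp
  [140,155): 15 bp
  [155,165): 10 bp
  [165,181): 16 bp
  [181,196): 15 bp
  [196,206): 10 bp
  [206,219): 13 bp
  [219,224): 5 bp
  [224,234): 10 bp
  [234,251): 17 bp
  [251,255): 4 bp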